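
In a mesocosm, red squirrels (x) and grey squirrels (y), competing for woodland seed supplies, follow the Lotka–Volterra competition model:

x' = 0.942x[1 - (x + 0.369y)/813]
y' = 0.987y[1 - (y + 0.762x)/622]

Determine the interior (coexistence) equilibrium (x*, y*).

Setting both brackets to zero gives the nullclines x + 0.369y = 813 and 0.762x + y = 622.
Substituting y = 622 - 0.762x into the first: x(1 - 0.369·0.762) = 813 - 0.369·622.
So x* = 583/0.719 = 812, and then y* = 622 - 0.762·812 = 3.47.

x* ≈ 812, y* ≈ 3.47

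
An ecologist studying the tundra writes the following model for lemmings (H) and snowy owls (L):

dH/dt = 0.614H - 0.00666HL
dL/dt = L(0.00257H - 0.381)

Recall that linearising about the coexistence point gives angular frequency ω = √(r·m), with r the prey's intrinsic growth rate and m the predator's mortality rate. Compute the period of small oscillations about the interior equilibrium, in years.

Here r = 0.614 and m = 0.381, so r·m = 0.234.
ω = √0.234 = 0.484 per year, hence T = 2π/ω ≈ 13 years.

T ≈ 13 years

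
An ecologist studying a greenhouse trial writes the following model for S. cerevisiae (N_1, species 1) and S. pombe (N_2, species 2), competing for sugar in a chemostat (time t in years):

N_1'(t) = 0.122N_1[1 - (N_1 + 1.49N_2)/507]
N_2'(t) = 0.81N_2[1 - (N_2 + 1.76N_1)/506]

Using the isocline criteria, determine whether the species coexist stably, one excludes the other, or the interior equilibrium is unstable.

unstable coexistence (outcome depends on initial conditions)

Compare the nullcline intercepts: K1/α12 = 507/1.49 = 340 < K2 = 506; K2/α21 = 506/1.76 = 288 < K1 = 507.
Since both are reversed, neither can invade when rare; the interior point is a saddle.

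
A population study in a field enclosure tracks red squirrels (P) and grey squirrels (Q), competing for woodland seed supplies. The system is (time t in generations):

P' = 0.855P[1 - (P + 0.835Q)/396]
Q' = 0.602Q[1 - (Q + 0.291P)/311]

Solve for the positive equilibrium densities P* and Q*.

P* ≈ 180, Q* ≈ 259

Setting both brackets to zero gives the nullclines P + 0.835Q = 396 and 0.291P + Q = 311.
Substituting Q = 311 - 0.291P into the first: P(1 - 0.835·0.291) = 396 - 0.835·311.
So P* = 136/0.757 = 180, and then Q* = 311 - 0.291·180 = 259.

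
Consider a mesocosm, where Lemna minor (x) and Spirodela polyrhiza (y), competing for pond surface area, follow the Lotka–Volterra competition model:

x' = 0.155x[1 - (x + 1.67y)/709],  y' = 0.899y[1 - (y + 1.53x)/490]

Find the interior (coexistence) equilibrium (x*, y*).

Setting both brackets to zero gives the nullclines x + 1.67y = 709 and 1.53x + y = 490.
Substituting y = 490 - 1.53x into the first: x(1 - 1.67·1.53) = 709 - 1.67·490.
So x* = -109/-1.56 = 70.3, and then y* = 490 - 1.53·70.3 = 382.

x* ≈ 70.3, y* ≈ 382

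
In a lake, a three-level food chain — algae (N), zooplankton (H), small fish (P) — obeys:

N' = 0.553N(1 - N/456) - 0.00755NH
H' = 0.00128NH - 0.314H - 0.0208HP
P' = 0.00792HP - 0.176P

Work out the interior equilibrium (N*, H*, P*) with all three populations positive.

From dP/dt = 0: 0.00792H* = 0.176, so H* = 22.2.
From dN/dt = 0: 0.553(1 - N*/456) = 0.00755·22.2, giving N* = 456·(1 - 0.303) = 318.
From dH/dt = 0: 0.00128·318 - 0.314 = 0.0208P*, so P* = 0.0926/0.0208 = 4.45.

N* ≈ 318, H* ≈ 22.2, P* ≈ 4.45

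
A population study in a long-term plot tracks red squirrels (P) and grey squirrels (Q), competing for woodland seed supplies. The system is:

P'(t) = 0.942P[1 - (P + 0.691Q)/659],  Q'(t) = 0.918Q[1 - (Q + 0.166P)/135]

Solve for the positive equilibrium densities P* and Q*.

P* ≈ 639, Q* ≈ 28.9

Setting both brackets to zero gives the nullclines P + 0.691Q = 659 and 0.166P + Q = 135.
Substituting Q = 135 - 0.166P into the first: P(1 - 0.691·0.166) = 659 - 0.691·135.
So P* = 566/0.885 = 639, and then Q* = 135 - 0.166·639 = 28.9.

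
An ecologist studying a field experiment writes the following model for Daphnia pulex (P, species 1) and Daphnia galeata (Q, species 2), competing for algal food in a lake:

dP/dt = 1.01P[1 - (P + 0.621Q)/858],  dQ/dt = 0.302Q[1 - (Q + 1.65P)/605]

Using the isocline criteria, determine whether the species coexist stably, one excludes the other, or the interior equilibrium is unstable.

Compare the nullcline intercepts: K1/α12 = 858/0.621 = 1380 > K2 = 605; K2/α21 = 605/1.65 = 367 < K1 = 858.
Since the inequalities point opposite ways, species 1 can invade but species 2 cannot.

species 1 excludes species 2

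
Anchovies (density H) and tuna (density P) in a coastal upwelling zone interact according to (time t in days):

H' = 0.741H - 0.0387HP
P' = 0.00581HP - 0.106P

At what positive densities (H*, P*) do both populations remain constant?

Set dP/dt = 0 with P > 0: 0.00581H - 0.106 = 0, so H* = 0.106/0.00581 = 18.2.
Set dH/dt = 0 with H > 0: 0.741 - 0.0387P = 0, so P* = 0.741/0.0387 = 19.1.

H* ≈ 18.2, P* ≈ 19.1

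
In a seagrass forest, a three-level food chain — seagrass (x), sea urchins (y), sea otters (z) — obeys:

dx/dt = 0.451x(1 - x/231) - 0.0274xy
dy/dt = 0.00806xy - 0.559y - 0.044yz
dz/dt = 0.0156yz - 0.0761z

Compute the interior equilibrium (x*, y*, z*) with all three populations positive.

x* ≈ 163, y* ≈ 4.88, z* ≈ 17.1

From dz/dt = 0: 0.0156y* = 0.0761, so y* = 4.88.
From dx/dt = 0: 0.451(1 - x*/231) = 0.0274·4.88, giving x* = 231·(1 - 0.296) = 163.
From dy/dt = 0: 0.00806·163 - 0.559 = 0.044z*, so z* = 0.751/0.044 = 17.1.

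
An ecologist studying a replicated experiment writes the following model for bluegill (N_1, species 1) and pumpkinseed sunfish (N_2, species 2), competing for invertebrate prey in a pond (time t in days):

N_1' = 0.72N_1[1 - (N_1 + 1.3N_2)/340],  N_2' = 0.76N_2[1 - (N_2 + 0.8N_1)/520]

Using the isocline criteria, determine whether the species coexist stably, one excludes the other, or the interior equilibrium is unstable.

Compare the nullcline intercepts: K1/α12 = 340/1.3 = 262 < K2 = 520; K2/α21 = 520/0.8 = 650 > K1 = 340.
Since the inequalities point opposite ways, species 2 can invade but species 1 cannot.

species 2 excludes species 1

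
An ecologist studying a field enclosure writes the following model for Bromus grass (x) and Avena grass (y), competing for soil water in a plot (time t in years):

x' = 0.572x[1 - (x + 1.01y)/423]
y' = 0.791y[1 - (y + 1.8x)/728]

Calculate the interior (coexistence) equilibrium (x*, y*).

Setting both brackets to zero gives the nullclines x + 1.01y = 423 and 1.8x + y = 728.
Substituting y = 728 - 1.8x into the first: x(1 - 1.01·1.8) = 423 - 1.01·728.
So x* = -312/-0.818 = 382, and then y* = 728 - 1.8·382 = 40.8.

x* ≈ 382, y* ≈ 40.8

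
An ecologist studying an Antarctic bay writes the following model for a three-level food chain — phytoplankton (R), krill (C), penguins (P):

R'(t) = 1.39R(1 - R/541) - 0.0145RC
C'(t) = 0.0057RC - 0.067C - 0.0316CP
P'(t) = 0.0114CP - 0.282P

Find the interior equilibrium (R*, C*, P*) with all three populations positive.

R* ≈ 401, C* ≈ 24.7, P* ≈ 70.3

From dP/dt = 0: 0.0114C* = 0.282, so C* = 24.7.
From dR/dt = 0: 1.39(1 - R*/541) = 0.0145·24.7, giving R* = 541·(1 - 0.258) = 401.
From dC/dt = 0: 0.0057·401 - 0.067 = 0.0316P*, so P* = 2.22/0.0316 = 70.3.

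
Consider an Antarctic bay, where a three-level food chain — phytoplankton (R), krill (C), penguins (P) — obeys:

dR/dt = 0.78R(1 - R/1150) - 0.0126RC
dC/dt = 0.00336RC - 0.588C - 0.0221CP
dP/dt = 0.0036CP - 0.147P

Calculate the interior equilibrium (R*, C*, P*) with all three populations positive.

From dP/dt = 0: 0.0036C* = 0.147, so C* = 40.8.
From dR/dt = 0: 0.78(1 - R*/1150) = 0.0126·40.8, giving R* = 1150·(1 - 0.66) = 391.
From dC/dt = 0: 0.00336·391 - 0.588 = 0.0221P*, so P* = 0.727/0.0221 = 32.9.

R* ≈ 391, C* ≈ 40.8, P* ≈ 32.9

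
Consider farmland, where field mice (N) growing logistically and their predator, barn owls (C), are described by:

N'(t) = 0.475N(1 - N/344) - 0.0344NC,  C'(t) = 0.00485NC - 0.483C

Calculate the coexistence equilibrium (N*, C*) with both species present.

N* ≈ 99.6, C* ≈ 9.81

From dC/dt = 0 with C > 0: 0.00485N* = 0.483, so N* = 99.6.
Substitute into dN/dt = 0: 0.475(1 - 99.6/344) = 0.0344C*.
The bracket is 0.711, giving C* = 0.337/0.0344 = 9.81.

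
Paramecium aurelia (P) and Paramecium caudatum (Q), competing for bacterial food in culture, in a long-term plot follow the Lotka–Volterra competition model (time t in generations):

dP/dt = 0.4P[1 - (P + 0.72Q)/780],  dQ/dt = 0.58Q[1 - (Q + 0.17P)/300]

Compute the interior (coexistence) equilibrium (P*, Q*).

Setting both brackets to zero gives the nullclines P + 0.72Q = 780 and 0.17P + Q = 300.
Substituting Q = 300 - 0.17P into the first: P(1 - 0.72·0.17) = 780 - 0.72·300.
So P* = 564/0.878 = 643, and then Q* = 300 - 0.17·643 = 191.

P* ≈ 643, Q* ≈ 191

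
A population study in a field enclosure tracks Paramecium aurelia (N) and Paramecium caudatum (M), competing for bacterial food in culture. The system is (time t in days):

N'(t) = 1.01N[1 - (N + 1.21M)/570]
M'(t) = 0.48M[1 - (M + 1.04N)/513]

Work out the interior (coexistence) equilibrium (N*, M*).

N* ≈ 196, M* ≈ 309

Setting both brackets to zero gives the nullclines N + 1.21M = 570 and 1.04N + M = 513.
Substituting M = 513 - 1.04N into the first: N(1 - 1.21·1.04) = 570 - 1.21·513.
So N* = -50.7/-0.258 = 196, and then M* = 513 - 1.04·196 = 309.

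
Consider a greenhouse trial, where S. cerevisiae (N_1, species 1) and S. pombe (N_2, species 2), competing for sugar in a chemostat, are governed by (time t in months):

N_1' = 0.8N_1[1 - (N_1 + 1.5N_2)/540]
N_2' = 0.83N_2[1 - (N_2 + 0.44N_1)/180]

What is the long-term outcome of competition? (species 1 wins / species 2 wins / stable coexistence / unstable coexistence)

Compare the nullcline intercepts: K1/α12 = 540/1.5 = 360 > K2 = 180; K2/α21 = 180/0.44 = 409 < K1 = 540.
Since the inequalities point opposite ways, species 1 can invade but species 2 cannot.

species 1 excludes species 2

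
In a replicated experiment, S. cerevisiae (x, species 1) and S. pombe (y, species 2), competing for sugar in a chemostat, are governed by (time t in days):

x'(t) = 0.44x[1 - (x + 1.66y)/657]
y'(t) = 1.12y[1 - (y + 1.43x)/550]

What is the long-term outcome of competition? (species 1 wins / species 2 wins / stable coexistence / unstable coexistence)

Compare the nullcline intercepts: K1/α12 = 657/1.66 = 396 < K2 = 550; K2/α21 = 550/1.43 = 385 < K1 = 657.
Since both are reversed, neither can invade when rare; the interior point is a saddle.

unstable coexistence (outcome depends on initial conditions)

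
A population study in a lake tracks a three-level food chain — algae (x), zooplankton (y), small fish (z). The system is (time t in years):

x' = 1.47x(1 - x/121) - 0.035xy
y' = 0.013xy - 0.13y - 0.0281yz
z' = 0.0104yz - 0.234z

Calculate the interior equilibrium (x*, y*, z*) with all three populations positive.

From dz/dt = 0: 0.0104y* = 0.234, so y* = 22.5.
From dx/dt = 0: 1.47(1 - x*/121) = 0.035·22.5, giving x* = 121·(1 - 0.536) = 56.2.
From dy/dt = 0: 0.013·56.2 - 0.13 = 0.0281z*, so z* = 0.6/0.0281 = 21.4.

x* ≈ 56.2, y* ≈ 22.5, z* ≈ 21.4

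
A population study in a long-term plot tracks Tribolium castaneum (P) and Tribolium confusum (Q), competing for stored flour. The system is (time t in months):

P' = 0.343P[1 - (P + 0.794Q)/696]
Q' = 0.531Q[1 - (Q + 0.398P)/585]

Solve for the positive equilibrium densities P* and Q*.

Setting both brackets to zero gives the nullclines P + 0.794Q = 696 and 0.398P + Q = 585.
Substituting Q = 585 - 0.398P into the first: P(1 - 0.794·0.398) = 696 - 0.794·585.
So P* = 232/0.684 = 338, and then Q* = 585 - 0.398·338 = 450.

P* ≈ 338, Q* ≈ 450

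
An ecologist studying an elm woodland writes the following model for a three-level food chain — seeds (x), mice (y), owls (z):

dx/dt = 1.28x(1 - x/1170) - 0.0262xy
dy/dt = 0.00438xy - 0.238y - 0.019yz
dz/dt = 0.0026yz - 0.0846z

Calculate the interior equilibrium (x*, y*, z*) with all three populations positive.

From dz/dt = 0: 0.0026y* = 0.0846, so y* = 32.5.
From dx/dt = 0: 1.28(1 - x*/1170) = 0.0262·32.5, giving x* = 1170·(1 - 0.666) = 391.
From dy/dt = 0: 0.00438·391 - 0.238 = 0.019z*, so z* = 1.47/0.019 = 77.6.

x* ≈ 391, y* ≈ 32.5, z* ≈ 77.6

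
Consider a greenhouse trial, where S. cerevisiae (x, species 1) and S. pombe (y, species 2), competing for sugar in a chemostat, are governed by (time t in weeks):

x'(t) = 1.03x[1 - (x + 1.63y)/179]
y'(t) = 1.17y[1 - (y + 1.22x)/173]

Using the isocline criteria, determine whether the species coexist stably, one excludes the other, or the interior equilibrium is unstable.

unstable coexistence (outcome depends on initial conditions)

Compare the nullcline intercepts: K1/α12 = 179/1.63 = 110 < K2 = 173; K2/α21 = 173/1.22 = 142 < K1 = 179.
Since both are reversed, neither can invade when rare; the interior point is a saddle.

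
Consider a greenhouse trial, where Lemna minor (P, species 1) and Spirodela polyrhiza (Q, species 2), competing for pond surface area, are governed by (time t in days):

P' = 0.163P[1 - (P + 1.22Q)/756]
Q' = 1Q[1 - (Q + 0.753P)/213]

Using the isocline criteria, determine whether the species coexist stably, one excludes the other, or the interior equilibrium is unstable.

Compare the nullcline intercepts: K1/α12 = 756/1.22 = 620 > K2 = 213; K2/α21 = 213/0.753 = 283 < K1 = 756.
Since the inequalities point opposite ways, species 1 can invade but species 2 cannot.

species 1 excludes species 2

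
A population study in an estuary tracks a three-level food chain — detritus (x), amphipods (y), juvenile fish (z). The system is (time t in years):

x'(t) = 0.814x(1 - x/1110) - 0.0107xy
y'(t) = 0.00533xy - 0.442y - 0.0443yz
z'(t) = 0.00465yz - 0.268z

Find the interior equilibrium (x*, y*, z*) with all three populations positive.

From dz/dt = 0: 0.00465y* = 0.268, so y* = 57.6.
From dx/dt = 0: 0.814(1 - x*/1110) = 0.0107·57.6, giving x* = 1110·(1 - 0.758) = 269.
From dy/dt = 0: 0.00533·269 - 0.442 = 0.0443z*, so z* = 0.992/0.0443 = 22.4.

x* ≈ 269, y* ≈ 57.6, z* ≈ 22.4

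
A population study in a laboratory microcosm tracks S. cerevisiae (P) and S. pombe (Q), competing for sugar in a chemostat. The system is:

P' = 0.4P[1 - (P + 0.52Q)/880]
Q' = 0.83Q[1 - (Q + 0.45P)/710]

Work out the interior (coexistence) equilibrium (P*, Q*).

Setting both brackets to zero gives the nullclines P + 0.52Q = 880 and 0.45P + Q = 710.
Substituting Q = 710 - 0.45P into the first: P(1 - 0.52·0.45) = 880 - 0.52·710.
So P* = 511/0.766 = 667, and then Q* = 710 - 0.45·667 = 410.

P* ≈ 667, Q* ≈ 410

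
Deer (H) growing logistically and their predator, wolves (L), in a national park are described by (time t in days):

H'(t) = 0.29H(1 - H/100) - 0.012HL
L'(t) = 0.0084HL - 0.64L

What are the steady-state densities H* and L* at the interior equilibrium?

H* ≈ 76.2, L* ≈ 5.75

From dL/dt = 0 with L > 0: 0.0084H* = 0.64, so H* = 76.2.
Substitute into dH/dt = 0: 0.29(1 - 76.2/100) = 0.012L*.
The bracket is 0.238, giving L* = 0.069/0.012 = 5.75.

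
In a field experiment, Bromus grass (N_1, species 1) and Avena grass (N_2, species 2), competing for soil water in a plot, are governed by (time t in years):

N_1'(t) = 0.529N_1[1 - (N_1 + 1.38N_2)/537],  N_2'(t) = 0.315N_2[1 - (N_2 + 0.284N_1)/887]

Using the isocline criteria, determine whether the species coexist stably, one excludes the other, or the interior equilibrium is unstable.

Compare the nullcline intercepts: K1/α12 = 537/1.38 = 389 < K2 = 887; K2/α21 = 887/0.284 = 3120 > K1 = 537.
Since the inequalities point opposite ways, species 2 can invade but species 1 cannot.

species 2 excludes species 1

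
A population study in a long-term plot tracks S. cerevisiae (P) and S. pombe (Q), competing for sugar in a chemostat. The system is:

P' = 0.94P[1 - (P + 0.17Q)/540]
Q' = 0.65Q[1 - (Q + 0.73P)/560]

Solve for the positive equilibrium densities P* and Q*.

Setting both brackets to zero gives the nullclines P + 0.17Q = 540 and 0.73P + Q = 560.
Substituting Q = 560 - 0.73P into the first: P(1 - 0.17·0.73) = 540 - 0.17·560.
So P* = 445/0.876 = 508, and then Q* = 560 - 0.73·508 = 189.

P* ≈ 508, Q* ≈ 189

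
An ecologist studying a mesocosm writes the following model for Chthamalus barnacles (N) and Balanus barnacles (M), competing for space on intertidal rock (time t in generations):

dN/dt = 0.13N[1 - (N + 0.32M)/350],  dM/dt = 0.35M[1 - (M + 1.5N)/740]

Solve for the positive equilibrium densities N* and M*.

Setting both brackets to zero gives the nullclines N + 0.32M = 350 and 1.5N + M = 740.
Substituting M = 740 - 1.5N into the first: N(1 - 0.32·1.5) = 350 - 0.32·740.
So N* = 113/0.52 = 218, and then M* = 740 - 1.5·218 = 413.

N* ≈ 218, M* ≈ 413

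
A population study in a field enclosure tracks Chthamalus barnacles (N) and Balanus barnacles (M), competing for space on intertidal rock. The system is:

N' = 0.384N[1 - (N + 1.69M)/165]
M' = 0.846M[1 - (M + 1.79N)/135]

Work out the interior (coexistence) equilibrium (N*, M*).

Setting both brackets to zero gives the nullclines N + 1.69M = 165 and 1.79N + M = 135.
Substituting M = 135 - 1.79N into the first: N(1 - 1.69·1.79) = 165 - 1.69·135.
So N* = -63.2/-2.03 = 31.2, and then M* = 135 - 1.79·31.2 = 79.2.

N* ≈ 31.2, M* ≈ 79.2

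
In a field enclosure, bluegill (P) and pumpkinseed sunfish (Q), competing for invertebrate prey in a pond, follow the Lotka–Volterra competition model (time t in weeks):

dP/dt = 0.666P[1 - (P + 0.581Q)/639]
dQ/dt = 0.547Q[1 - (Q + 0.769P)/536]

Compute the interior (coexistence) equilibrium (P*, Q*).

P* ≈ 592, Q* ≈ 80.6

Setting both brackets to zero gives the nullclines P + 0.581Q = 639 and 0.769P + Q = 536.
Substituting Q = 536 - 0.769P into the first: P(1 - 0.581·0.769) = 639 - 0.581·536.
So P* = 328/0.553 = 592, and then Q* = 536 - 0.769·592 = 80.6.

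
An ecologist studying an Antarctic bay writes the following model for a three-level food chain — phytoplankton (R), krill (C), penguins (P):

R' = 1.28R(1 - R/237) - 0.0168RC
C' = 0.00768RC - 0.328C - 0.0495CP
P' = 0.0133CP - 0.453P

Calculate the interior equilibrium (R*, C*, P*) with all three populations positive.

R* ≈ 131, C* ≈ 34.1, P* ≈ 13.7

From dP/dt = 0: 0.0133C* = 0.453, so C* = 34.1.
From dR/dt = 0: 1.28(1 - R*/237) = 0.0168·34.1, giving R* = 237·(1 - 0.447) = 131.
From dC/dt = 0: 0.00768·131 - 0.328 = 0.0495P*, so P* = 0.678/0.0495 = 13.7.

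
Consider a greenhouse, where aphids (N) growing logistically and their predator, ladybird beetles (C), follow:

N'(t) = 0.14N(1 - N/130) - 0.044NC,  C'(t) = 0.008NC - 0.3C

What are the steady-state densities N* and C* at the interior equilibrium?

N* ≈ 37.5, C* ≈ 2.26

From dC/dt = 0 with C > 0: 0.008N* = 0.3, so N* = 37.5.
Substitute into dN/dt = 0: 0.14(1 - 37.5/130) = 0.044C*.
The bracket is 0.712, giving C* = 0.0996/0.044 = 2.26.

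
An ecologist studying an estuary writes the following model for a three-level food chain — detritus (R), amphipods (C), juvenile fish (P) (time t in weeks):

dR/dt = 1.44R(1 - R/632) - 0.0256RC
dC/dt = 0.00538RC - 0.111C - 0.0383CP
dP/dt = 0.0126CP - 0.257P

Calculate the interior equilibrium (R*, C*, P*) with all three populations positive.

From dP/dt = 0: 0.0126C* = 0.257, so C* = 20.4.
From dR/dt = 0: 1.44(1 - R*/632) = 0.0256·20.4, giving R* = 632·(1 - 0.363) = 403.
From dC/dt = 0: 0.00538·403 - 0.111 = 0.0383P*, so P* = 2.06/0.0383 = 53.7.

R* ≈ 403, C* ≈ 20.4, P* ≈ 53.7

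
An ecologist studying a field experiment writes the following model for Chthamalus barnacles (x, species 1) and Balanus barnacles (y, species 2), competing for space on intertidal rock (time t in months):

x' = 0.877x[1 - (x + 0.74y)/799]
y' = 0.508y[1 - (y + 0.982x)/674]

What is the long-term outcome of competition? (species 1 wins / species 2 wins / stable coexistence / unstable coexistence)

species 1 excludes species 2

Compare the nullcline intercepts: K1/α12 = 799/0.74 = 1080 > K2 = 674; K2/α21 = 674/0.982 = 686 < K1 = 799.
Since the inequalities point opposite ways, species 1 can invade but species 2 cannot.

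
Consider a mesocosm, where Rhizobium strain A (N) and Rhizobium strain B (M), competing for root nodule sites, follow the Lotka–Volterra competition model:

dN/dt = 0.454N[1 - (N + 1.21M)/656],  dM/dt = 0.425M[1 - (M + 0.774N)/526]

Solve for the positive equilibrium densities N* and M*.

Setting both brackets to zero gives the nullclines N + 1.21M = 656 and 0.774N + M = 526.
Substituting M = 526 - 0.774N into the first: N(1 - 1.21·0.774) = 656 - 1.21·526.
So N* = 19.5/0.0635 = 308, and then M* = 526 - 0.774·308 = 288.

N* ≈ 308, M* ≈ 288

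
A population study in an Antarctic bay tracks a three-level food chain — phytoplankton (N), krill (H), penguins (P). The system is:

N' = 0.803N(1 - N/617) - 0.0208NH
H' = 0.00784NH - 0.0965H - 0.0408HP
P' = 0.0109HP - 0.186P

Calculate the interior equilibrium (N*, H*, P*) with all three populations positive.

From dP/dt = 0: 0.0109H* = 0.186, so H* = 17.1.
From dN/dt = 0: 0.803(1 - N*/617) = 0.0208·17.1, giving N* = 617·(1 - 0.442) = 344.
From dH/dt = 0: 0.00784·344 - 0.0965 = 0.0408P*, so P* = 2.6/0.0408 = 63.8.

N* ≈ 344, H* ≈ 17.1, P* ≈ 63.8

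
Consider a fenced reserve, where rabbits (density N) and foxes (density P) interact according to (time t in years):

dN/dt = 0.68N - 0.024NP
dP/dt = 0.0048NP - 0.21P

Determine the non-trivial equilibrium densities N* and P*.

N* ≈ 43.8, P* ≈ 28.3

Set dP/dt = 0 with P > 0: 0.0048N - 0.21 = 0, so N* = 0.21/0.0048 = 43.8.
Set dN/dt = 0 with N > 0: 0.68 - 0.024P = 0, so P* = 0.68/0.024 = 28.3.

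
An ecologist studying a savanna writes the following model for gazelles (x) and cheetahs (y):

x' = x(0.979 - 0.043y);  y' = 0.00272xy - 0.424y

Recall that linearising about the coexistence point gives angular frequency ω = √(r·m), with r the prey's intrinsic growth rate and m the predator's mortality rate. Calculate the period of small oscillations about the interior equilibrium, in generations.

T ≈ 9.75 generations

Here r = 0.979 and m = 0.424, so r·m = 0.415.
ω = √0.415 = 0.644 per generation, hence T = 2π/ω ≈ 9.75 generations.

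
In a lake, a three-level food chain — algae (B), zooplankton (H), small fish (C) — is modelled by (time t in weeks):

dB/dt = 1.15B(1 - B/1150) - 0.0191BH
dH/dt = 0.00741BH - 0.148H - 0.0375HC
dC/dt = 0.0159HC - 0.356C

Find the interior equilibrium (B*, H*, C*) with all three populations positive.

B* ≈ 722, H* ≈ 22.4, C* ≈ 139

From dC/dt = 0: 0.0159H* = 0.356, so H* = 22.4.
From dB/dt = 0: 1.15(1 - B*/1150) = 0.0191·22.4, giving B* = 1150·(1 - 0.372) = 722.
From dH/dt = 0: 0.00741·722 - 0.148 = 0.0375C*, so C* = 5.2/0.0375 = 139.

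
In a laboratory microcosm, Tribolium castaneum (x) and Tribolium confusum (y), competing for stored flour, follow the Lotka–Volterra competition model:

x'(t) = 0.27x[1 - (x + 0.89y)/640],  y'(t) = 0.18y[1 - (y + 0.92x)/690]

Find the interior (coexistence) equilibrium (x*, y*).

x* ≈ 143, y* ≈ 558

Setting both brackets to zero gives the nullclines x + 0.89y = 640 and 0.92x + y = 690.
Substituting y = 690 - 0.92x into the first: x(1 - 0.89·0.92) = 640 - 0.89·690.
So x* = 25.9/0.181 = 143, and then y* = 690 - 0.92·143 = 558.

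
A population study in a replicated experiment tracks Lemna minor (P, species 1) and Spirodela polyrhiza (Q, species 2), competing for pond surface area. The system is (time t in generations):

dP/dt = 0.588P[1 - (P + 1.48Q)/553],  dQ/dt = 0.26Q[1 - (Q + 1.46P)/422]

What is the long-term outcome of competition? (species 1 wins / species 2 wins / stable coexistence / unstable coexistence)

unstable coexistence (outcome depends on initial conditions)

Compare the nullcline intercepts: K1/α12 = 553/1.48 = 374 < K2 = 422; K2/α21 = 422/1.46 = 289 < K1 = 553.
Since both are reversed, neither can invade when rare; the interior point is a saddle.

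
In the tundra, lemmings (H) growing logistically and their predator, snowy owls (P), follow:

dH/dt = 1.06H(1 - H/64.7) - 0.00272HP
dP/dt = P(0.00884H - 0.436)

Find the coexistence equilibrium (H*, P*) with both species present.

From dP/dt = 0 with P > 0: 0.00884H* = 0.436, so H* = 49.3.
Substitute into dH/dt = 0: 1.06(1 - 49.3/64.7) = 0.00272P*.
The bracket is 0.238, giving P* = 0.252/0.00272 = 92.6.

H* ≈ 49.3, P* ≈ 92.6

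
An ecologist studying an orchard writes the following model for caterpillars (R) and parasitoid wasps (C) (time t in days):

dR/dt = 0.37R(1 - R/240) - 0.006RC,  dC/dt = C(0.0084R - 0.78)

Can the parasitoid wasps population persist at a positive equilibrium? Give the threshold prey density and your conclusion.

The predator equation gives dC/dt > 0 only when R > 0.78/0.0084 = 92.9.
Without the predator, R → K = 240. Since 240 > 92.9, the predator can invade and persist.

Threshold R = 92.9; K > 92.9, so yes, the predator persists.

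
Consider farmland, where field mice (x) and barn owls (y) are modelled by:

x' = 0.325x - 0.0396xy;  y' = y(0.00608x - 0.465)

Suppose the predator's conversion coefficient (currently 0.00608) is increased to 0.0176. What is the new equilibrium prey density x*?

At the interior fixed point, setting dy/dt = 0 with y > 0 fixes x* = (predator death rate)/(xy coefficient) — independent of the other coefficients.
With the change, x* = 0.465/0.0176 = 26.4; it falls from 76.5.

x* ≈ 26.4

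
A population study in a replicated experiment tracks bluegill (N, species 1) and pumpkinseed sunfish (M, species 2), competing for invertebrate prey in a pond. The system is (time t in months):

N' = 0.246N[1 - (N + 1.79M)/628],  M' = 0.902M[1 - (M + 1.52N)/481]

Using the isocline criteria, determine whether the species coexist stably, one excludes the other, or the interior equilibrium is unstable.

Compare the nullcline intercepts: K1/α12 = 628/1.79 = 351 < K2 = 481; K2/α21 = 481/1.52 = 316 < K1 = 628.
Since both are reversed, neither can invade when rare; the interior point is a saddle.

unstable coexistence (outcome depends on initial conditions)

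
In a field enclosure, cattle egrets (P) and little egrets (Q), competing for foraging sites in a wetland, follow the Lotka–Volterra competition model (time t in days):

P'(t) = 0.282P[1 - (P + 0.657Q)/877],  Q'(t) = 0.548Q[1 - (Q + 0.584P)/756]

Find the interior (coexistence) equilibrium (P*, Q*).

P* ≈ 617, Q* ≈ 396

Setting both brackets to zero gives the nullclines P + 0.657Q = 877 and 0.584P + Q = 756.
Substituting Q = 756 - 0.584P into the first: P(1 - 0.657·0.584) = 877 - 0.657·756.
So P* = 380/0.616 = 617, and then Q* = 756 - 0.584·617 = 396.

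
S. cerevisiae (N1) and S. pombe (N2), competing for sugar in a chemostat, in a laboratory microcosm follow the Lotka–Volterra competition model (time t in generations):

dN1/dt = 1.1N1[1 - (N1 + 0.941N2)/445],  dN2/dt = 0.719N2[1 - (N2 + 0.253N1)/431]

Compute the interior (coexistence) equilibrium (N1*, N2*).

N1* ≈ 51.7, N2* ≈ 418

Setting both brackets to zero gives the nullclines N1 + 0.941N2 = 445 and 0.253N1 + N2 = 431.
Substituting N2 = 431 - 0.253N1 into the first: N1(1 - 0.941·0.253) = 445 - 0.941·431.
So N1* = 39.4/0.762 = 51.7, and then N2* = 431 - 0.253·51.7 = 418.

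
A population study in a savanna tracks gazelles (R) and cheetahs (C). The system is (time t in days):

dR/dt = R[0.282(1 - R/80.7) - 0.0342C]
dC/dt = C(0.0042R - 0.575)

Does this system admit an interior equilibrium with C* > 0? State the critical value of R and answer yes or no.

Threshold R = 137; K < 137, so no, the predator goes extinct.

The predator equation gives dC/dt > 0 only when R > 0.575/0.0042 = 137.
Without the predator, R → K = 80.7. Since 80.7 < 137, the predator cannot invade.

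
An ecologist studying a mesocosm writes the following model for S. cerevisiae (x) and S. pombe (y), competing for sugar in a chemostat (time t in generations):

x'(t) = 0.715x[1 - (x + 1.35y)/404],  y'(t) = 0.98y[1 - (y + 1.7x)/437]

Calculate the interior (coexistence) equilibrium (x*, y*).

Setting both brackets to zero gives the nullclines x + 1.35y = 404 and 1.7x + y = 437.
Substituting y = 437 - 1.7x into the first: x(1 - 1.35·1.7) = 404 - 1.35·437.
So x* = -186/-1.29 = 144, and then y* = 437 - 1.7·144 = 193.

x* ≈ 144, y* ≈ 193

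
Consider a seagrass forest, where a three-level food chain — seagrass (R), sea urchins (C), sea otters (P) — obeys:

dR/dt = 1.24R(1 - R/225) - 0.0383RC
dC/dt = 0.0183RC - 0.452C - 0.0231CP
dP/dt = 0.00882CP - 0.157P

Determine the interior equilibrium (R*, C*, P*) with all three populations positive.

From dP/dt = 0: 0.00882C* = 0.157, so C* = 17.8.
From dR/dt = 0: 1.24(1 - R*/225) = 0.0383·17.8, giving R* = 225·(1 - 0.55) = 101.
From dC/dt = 0: 0.0183·101 - 0.452 = 0.0231P*, so P* = 1.4/0.0231 = 60.7.

R* ≈ 101, C* ≈ 17.8, P* ≈ 60.7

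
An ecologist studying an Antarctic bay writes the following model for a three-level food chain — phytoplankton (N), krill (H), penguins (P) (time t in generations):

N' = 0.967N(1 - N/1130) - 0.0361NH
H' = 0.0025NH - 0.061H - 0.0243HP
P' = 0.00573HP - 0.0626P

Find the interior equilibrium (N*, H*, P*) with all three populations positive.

From dP/dt = 0: 0.00573H* = 0.0626, so H* = 10.9.
From dN/dt = 0: 0.967(1 - N*/1130) = 0.0361·10.9, giving N* = 1130·(1 - 0.408) = 669.
From dH/dt = 0: 0.0025·669 - 0.061 = 0.0243P*, so P* = 1.61/0.0243 = 66.3.

N* ≈ 669, H* ≈ 10.9, P* ≈ 66.3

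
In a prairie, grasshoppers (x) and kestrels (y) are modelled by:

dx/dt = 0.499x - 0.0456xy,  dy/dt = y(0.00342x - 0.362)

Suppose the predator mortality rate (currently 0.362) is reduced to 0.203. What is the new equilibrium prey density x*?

x* ≈ 59.4

At the interior fixed point, setting dy/dt = 0 with y > 0 fixes x* = (predator death rate)/(xy coefficient) — independent of the other coefficients.
With the change, x* = 0.203/0.00342 = 59.4; it falls from 106.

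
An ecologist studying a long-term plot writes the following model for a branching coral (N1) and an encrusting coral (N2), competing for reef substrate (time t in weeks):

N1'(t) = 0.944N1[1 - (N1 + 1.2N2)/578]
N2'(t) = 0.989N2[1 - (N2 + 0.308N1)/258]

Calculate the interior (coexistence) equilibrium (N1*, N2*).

Setting both brackets to zero gives the nullclines N1 + 1.2N2 = 578 and 0.308N1 + N2 = 258.
Substituting N2 = 258 - 0.308N1 into the first: N1(1 - 1.2·0.308) = 578 - 1.2·258.
So N1* = 268/0.63 = 426, and then N2* = 258 - 0.308·426 = 127.

N1* ≈ 426, N2* ≈ 127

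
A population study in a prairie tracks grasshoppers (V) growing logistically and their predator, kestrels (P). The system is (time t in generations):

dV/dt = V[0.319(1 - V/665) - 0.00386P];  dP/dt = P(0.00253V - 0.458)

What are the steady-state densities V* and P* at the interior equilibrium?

From dP/dt = 0 with P > 0: 0.00253V* = 0.458, so V* = 181.
Substitute into dV/dt = 0: 0.319(1 - 181/665) = 0.00386P*.
The bracket is 0.728, giving P* = 0.232/0.00386 = 60.1.

V* ≈ 181, P* ≈ 60.1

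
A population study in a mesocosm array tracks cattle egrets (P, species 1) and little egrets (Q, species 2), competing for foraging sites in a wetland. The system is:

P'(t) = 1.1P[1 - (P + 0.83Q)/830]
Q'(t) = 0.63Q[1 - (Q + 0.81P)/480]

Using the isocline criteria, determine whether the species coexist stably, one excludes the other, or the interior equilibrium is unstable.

Compare the nullcline intercepts: K1/α12 = 830/0.83 = 1000 > K2 = 480; K2/α21 = 480/0.81 = 593 < K1 = 830.
Since the inequalities point opposite ways, species 1 can invade but species 2 cannot.

species 1 excludes species 2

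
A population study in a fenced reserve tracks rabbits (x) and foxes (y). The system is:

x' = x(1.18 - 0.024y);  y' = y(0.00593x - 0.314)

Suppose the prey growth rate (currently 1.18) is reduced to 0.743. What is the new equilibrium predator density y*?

At the interior fixed point, setting dx/dt = 0 with x > 0 fixes y* = (prey growth rate)/(xy coefficient) — independent of the other coefficients.
With the change, y* = 0.743/0.024 = 31; it falls from 49.2.

y* ≈ 31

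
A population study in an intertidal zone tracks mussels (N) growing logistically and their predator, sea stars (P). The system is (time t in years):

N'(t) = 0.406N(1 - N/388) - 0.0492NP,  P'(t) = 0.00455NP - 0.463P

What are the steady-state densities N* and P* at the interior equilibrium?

From dP/dt = 0 with P > 0: 0.00455N* = 0.463, so N* = 102.
Substitute into dN/dt = 0: 0.406(1 - 102/388) = 0.0492P*.
The bracket is 0.738, giving P* = 0.3/0.0492 = 6.09.

N* ≈ 102, P* ≈ 6.09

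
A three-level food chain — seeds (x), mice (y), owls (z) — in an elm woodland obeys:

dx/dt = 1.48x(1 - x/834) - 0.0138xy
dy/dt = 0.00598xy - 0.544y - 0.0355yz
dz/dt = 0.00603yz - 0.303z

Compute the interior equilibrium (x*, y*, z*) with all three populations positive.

x* ≈ 443, y* ≈ 50.2, z* ≈ 59.3

From dz/dt = 0: 0.00603y* = 0.303, so y* = 50.2.
From dx/dt = 0: 1.48(1 - x*/834) = 0.0138·50.2, giving x* = 834·(1 - 0.469) = 443.
From dy/dt = 0: 0.00598·443 - 0.544 = 0.0355z*, so z* = 2.11/0.0355 = 59.3.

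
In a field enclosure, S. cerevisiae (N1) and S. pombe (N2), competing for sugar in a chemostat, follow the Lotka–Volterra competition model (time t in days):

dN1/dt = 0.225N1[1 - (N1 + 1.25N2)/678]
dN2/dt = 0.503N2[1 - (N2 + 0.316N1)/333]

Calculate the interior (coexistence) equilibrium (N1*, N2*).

N1* ≈ 433, N2* ≈ 196

Setting both brackets to zero gives the nullclines N1 + 1.25N2 = 678 and 0.316N1 + N2 = 333.
Substituting N2 = 333 - 0.316N1 into the first: N1(1 - 1.25·0.316) = 678 - 1.25·333.
So N1* = 262/0.605 = 433, and then N2* = 333 - 0.316·433 = 196.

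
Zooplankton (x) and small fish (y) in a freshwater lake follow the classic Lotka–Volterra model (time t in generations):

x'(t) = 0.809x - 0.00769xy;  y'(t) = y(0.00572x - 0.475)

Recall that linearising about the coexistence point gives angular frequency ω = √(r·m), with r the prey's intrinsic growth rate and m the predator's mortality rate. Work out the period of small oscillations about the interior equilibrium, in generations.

Here r = 0.809 and m = 0.475, so r·m = 0.384.
ω = √0.384 = 0.62 per generation, hence T = 2π/ω ≈ 10.1 generations.

T ≈ 10.1 generations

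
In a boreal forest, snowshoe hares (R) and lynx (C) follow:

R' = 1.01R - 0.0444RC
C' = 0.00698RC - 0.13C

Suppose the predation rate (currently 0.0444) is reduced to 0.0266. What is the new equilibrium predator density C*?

C* ≈ 38

At the interior fixed point, setting dR/dt = 0 with R > 0 fixes C* = (prey growth rate)/(RC coefficient) — independent of the other coefficients.
With the change, C* = 1.01/0.0266 = 38; it rises from 22.7.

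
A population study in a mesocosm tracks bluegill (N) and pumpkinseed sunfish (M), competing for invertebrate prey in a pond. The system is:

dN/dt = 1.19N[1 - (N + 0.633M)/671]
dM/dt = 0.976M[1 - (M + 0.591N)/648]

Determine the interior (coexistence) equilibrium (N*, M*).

Setting both brackets to zero gives the nullclines N + 0.633M = 671 and 0.591N + M = 648.
Substituting M = 648 - 0.591N into the first: N(1 - 0.633·0.591) = 671 - 0.633·648.
So N* = 261/0.626 = 417, and then M* = 648 - 0.591·417 = 402.

N* ≈ 417, M* ≈ 402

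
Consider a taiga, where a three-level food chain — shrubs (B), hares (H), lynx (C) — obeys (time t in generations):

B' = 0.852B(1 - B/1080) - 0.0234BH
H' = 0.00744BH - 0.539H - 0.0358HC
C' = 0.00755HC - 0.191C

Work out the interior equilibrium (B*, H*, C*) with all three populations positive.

B* ≈ 330, H* ≈ 25.3, C* ≈ 53.4

From dC/dt = 0: 0.00755H* = 0.191, so H* = 25.3.
From dB/dt = 0: 0.852(1 - B*/1080) = 0.0234·25.3, giving B* = 1080·(1 - 0.695) = 330.
From dH/dt = 0: 0.00744·330 - 0.539 = 0.0358C*, so C* = 1.91/0.0358 = 53.4.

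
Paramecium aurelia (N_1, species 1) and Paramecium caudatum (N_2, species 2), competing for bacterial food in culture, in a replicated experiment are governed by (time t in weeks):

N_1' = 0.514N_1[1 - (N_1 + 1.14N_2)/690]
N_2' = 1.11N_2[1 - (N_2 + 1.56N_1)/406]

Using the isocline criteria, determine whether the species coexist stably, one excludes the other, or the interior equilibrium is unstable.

Compare the nullcline intercepts: K1/α12 = 690/1.14 = 605 > K2 = 406; K2/α21 = 406/1.56 = 260 < K1 = 690.
Since the inequalities point opposite ways, species 1 can invade but species 2 cannot.

species 1 excludes species 2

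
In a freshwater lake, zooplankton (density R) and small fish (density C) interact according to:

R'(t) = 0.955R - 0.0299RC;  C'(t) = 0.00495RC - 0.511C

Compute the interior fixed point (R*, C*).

Set dC/dt = 0 with C > 0: 0.00495R - 0.511 = 0, so R* = 0.511/0.00495 = 103.
Set dR/dt = 0 with R > 0: 0.955 - 0.0299C = 0, so C* = 0.955/0.0299 = 31.9.

R* ≈ 103, C* ≈ 31.9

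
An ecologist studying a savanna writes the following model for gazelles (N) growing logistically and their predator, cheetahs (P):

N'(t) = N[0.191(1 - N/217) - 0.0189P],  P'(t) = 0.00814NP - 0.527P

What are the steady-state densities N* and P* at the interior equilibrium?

From dP/dt = 0 with P > 0: 0.00814N* = 0.527, so N* = 64.7.
Substitute into dN/dt = 0: 0.191(1 - 64.7/217) = 0.0189P*.
The bracket is 0.702, giving P* = 0.134/0.0189 = 7.09.

N* ≈ 64.7, P* ≈ 7.09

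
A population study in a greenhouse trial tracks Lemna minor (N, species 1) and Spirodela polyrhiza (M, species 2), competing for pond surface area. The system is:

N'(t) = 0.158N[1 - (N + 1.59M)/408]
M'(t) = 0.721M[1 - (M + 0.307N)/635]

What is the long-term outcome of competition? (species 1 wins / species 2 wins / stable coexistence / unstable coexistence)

species 2 excludes species 1

Compare the nullcline intercepts: K1/α12 = 408/1.59 = 257 < K2 = 635; K2/α21 = 635/0.307 = 2070 > K1 = 408.
Since the inequalities point opposite ways, species 2 can invade but species 1 cannot.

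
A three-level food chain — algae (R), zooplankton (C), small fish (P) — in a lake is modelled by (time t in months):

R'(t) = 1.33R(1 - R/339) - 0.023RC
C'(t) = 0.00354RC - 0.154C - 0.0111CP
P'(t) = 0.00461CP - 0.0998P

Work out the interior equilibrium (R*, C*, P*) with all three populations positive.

From dP/dt = 0: 0.00461C* = 0.0998, so C* = 21.6.
From dR/dt = 0: 1.33(1 - R*/339) = 0.023·21.6, giving R* = 339·(1 - 0.374) = 212.
From dC/dt = 0: 0.00354·212 - 0.154 = 0.0111P*, so P* = 0.597/0.0111 = 53.8.

R* ≈ 212, C* ≈ 21.6, P* ≈ 53.8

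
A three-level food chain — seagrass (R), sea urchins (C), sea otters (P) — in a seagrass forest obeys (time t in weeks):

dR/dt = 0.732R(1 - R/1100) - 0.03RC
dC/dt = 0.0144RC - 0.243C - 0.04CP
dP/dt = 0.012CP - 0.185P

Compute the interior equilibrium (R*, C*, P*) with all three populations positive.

From dP/dt = 0: 0.012C* = 0.185, so C* = 15.4.
From dR/dt = 0: 0.732(1 - R*/1100) = 0.03·15.4, giving R* = 1100·(1 - 0.632) = 405.
From dC/dt = 0: 0.0144·405 - 0.243 = 0.04P*, so P* = 5.59/0.04 = 140.

R* ≈ 405, C* ≈ 15.4, P* ≈ 140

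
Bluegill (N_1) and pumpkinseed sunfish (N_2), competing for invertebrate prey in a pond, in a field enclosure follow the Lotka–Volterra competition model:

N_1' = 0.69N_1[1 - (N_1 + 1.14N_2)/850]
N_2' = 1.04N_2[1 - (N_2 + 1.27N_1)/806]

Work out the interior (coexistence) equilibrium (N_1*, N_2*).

Setting both brackets to zero gives the nullclines N_1 + 1.14N_2 = 850 and 1.27N_1 + N_2 = 806.
Substituting N_2 = 806 - 1.27N_1 into the first: N_1(1 - 1.14·1.27) = 850 - 1.14·806.
So N_1* = -68.8/-0.448 = 154, and then N_2* = 806 - 1.27·154 = 611.

N_1* ≈ 154, N_2* ≈ 611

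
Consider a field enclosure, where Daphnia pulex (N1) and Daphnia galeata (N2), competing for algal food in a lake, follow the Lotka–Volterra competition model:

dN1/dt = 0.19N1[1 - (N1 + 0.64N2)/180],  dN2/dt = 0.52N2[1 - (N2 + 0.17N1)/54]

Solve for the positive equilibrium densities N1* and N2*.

N1* ≈ 163, N2* ≈ 26.3

Setting both brackets to zero gives the nullclines N1 + 0.64N2 = 180 and 0.17N1 + N2 = 54.
Substituting N2 = 54 - 0.17N1 into the first: N1(1 - 0.64·0.17) = 180 - 0.64·54.
So N1* = 145/0.891 = 163, and then N2* = 54 - 0.17·163 = 26.3.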